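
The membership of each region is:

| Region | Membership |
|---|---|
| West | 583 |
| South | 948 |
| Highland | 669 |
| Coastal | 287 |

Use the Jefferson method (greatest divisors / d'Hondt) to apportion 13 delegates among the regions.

West 3, South 5, Highland 4, Coastal 1

Standard divisor 2487/13 ≈ 191.308; standard quotas: West 3.047, South 4.955, Highland 3.497, Coastal 1.500.
Rounding down gives 3, 4, 3, 1 = 11 seats, so the divisor must be adjusted.
With modified divisor 160: modified quotas West 3.644, South 5.925, Highland 4.181, Coastal 1.794.
Rounding down: West 3, South 5, Highland 4, Coastal 1 (total 13).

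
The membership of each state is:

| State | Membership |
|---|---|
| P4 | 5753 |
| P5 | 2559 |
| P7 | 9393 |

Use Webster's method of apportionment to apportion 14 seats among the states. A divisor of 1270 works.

P4=5, P5=2, P7=7

With modified divisor 1270: modified quotas P4 4.530, P5 2.015, P7 7.396.
Rounding to the nearest integer: P4 5, P5 2, P7 7 (total 14).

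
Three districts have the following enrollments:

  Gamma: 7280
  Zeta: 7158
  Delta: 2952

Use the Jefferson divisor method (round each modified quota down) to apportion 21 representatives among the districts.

Standard divisor 17390/21 ≈ 828.095; standard quotas: Gamma 8.791, Zeta 8.644, Delta 3.565.
Rounding down gives 8, 8, 3 = 19 seats, so the divisor must be adjusted.
With modified divisor 770: modified quotas Gamma 9.455, Zeta 9.296, Delta 3.834.
Rounding down: Gamma 9, Zeta 9, Delta 3 (total 21).

Gamma 9, Zeta 9, Delta 3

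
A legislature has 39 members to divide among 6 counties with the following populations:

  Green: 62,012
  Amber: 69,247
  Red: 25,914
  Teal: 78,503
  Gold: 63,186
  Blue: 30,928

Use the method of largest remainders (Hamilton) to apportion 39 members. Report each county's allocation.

Total 329790; standard divisor 329790/39 ≈ 8456.154.
Standard quotas: Green 7.3334, Amber 8.1889, Red 3.0645, Teal 9.2835, Gold 7.4722, Blue 3.6575.
Lower quotas: Green 7, Amber 8, Red 3, Teal 9, Gold 7, Blue 3 (sum 37, leaving 2 seats).
Remainders in descending order: Blue 0.6575, Gold 0.4722, Green 0.3334, Teal 0.2835, Amber 0.1889, Red 0.0645.
The surplus seats go to Blue, Gold.

Green 7; Amber 8; Red 3; Teal 9; Gold 8; Blue 4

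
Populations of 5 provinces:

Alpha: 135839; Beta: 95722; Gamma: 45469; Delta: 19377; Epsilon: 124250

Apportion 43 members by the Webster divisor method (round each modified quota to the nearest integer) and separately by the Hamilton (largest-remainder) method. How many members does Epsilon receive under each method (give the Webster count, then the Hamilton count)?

12 and 13

Webster: Alpha 14, Beta 10, Gamma 5, Delta 2, Epsilon 12.
Hamilton: Alpha 14, Beta 10, Gamma 4, Delta 2, Epsilon 13.
Epsilon gets 12 under Webster and 13 under Hamilton.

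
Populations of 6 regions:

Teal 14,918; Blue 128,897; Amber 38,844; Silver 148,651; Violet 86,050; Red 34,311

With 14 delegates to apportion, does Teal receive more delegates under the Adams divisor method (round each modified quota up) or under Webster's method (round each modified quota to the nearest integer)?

Adams

Adams: Teal 1, Blue 4, Amber 1, Silver 4, Violet 3, Red 1.
Webster: Teal 0, Blue 4, Amber 1, Silver 5, Violet 3, Red 1.
Teal gets 1 under Adams and 0 under Webster.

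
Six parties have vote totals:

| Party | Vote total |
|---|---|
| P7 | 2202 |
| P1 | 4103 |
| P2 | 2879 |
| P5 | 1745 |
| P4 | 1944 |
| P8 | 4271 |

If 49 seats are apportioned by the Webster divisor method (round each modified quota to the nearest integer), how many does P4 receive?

Standard divisor 17144/49 ≈ 349.878; standard quotas: P7 6.294, P1 11.727, P2 8.229, P5 4.987, P4 5.556, P8 12.207.
Rounding to the nearest integer gives P7 6, P1 12, P2 8, P5 5, P4 6, P8 12 — total 49, matching the house size, so no adjustment is needed.
P4 receives 6.

6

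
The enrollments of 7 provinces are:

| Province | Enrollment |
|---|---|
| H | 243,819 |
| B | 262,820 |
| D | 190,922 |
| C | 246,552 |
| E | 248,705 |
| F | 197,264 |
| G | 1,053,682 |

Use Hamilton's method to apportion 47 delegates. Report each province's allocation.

Total 2443764; standard divisor 2443764/47 ≈ 51994.979.
Standard quotas: H 4.6893, B 5.0547, D 3.6719, C 4.7418, E 4.7833, F 3.7939, G 20.2651.
Lower quotas: H 4, B 5, D 3, C 4, E 4, F 3, G 20 (sum 43, leaving 4 seats).
Remainders in descending order: F 0.7939, E 0.7833, C 0.7418, H 0.6893, D 0.6719, G 0.2651, B 0.0547.
The surplus seats go to F, E, C, H.

H 5, B 5, D 3, C 5, E 5, F 4, G 20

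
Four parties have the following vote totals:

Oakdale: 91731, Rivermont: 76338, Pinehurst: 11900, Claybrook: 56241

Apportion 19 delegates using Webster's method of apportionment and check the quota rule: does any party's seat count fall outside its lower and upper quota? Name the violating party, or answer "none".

Standard quotas: Oakdale 7.379, Rivermont 6.140, Pinehurst 0.957, Claybrook 4.524.
Webster allocation: Oakdale 7, Rivermont 6, Pinehurst 1, Claybrook 5.
Every allocation lies between the lower and upper quota.

none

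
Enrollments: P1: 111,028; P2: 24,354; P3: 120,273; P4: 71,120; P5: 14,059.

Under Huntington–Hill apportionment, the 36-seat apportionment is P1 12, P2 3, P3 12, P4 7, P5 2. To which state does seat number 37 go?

P3

Priority for the next seat is population ÷ (√(s·(s+1))).
Priorities: P1 8889.354, P2 7030.394, P3 9629.547, P4 9503.810, P5 5739.563.
Highest priority: P3.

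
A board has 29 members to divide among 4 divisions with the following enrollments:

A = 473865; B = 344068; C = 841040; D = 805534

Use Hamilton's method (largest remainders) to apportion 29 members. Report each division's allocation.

A: 6, B: 4, C: 10, D: 9

Standard divisor: 2464507 ÷ 29 = 84983.
Standard quotas: A 5.5760, B 4.0487, C 9.8966, D 9.4788.
Lower quotas: A 5, B 4, C 9, D 9 (sum 27, leaving 2 seats).
Remainders in descending order: C 0.8966, A 0.5760, D 0.4788, B 0.0487.
Largest remainders: C, A receive the extra seats.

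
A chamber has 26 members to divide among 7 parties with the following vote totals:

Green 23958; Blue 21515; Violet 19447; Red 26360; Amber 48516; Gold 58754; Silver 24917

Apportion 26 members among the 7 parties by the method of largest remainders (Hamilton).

Green 3, Blue 2, Violet 2, Red 3, Amber 6, Gold 7, Silver 3

Standard divisor: 223467 ÷ 26 ≈ 8594.885.
Standard quotas: Green 2.7875, Blue 2.5032, Violet 2.2626, Red 3.0669, Amber 5.6448, Gold 6.8359, Silver 2.8990.
Lower quotas: Green 2, Blue 2, Violet 2, Red 3, Amber 5, Gold 6, Silver 2 (sum 22, leaving 4 seats).
Remainders in descending order: Silver 0.8990, Gold 0.8359, Green 0.7875, Amber 0.6448, Blue 0.5032, Violet 0.2626, Red 0.0669.
The surplus seats go to Silver, Gold, Green, Amber.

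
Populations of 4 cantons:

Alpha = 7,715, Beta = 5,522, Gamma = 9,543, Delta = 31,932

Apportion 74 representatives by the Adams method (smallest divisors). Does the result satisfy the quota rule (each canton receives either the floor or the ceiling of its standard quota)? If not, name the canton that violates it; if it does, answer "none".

Standard quotas: Alpha 10.435, Beta 7.469, Gamma 12.907, Delta 43.189.
Adams allocation: Alpha 11, Beta 8, Gamma 13, Delta 42.
Delta has quota 43.189 (lower 43, upper 44) but receives 42 — outside the quota interval.

Delta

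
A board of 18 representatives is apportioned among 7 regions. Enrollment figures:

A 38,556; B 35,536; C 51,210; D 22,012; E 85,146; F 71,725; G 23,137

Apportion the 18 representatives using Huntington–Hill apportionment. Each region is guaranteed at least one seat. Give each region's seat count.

A 2, B 2, C 3, D 1, E 5, F 4, G 1

With divisor 17700: modified quotas A 2.178, B 2.008, C 2.893, D 1.244, E 4.811, F 4.052, G 1.307.
Geometric-mean thresholds: A √(2·3)=2.449, B √(2·3)=2.449, C √(2·3)=2.449, D √(1·2)=1.414, E √(4·5)=4.472, F √(4·5)=4.472, G √(1·2)=1.414.
Each quota rounded against its threshold gives A 2, B 2, C 3, D 1, E 5, F 4, G 1 (total 18).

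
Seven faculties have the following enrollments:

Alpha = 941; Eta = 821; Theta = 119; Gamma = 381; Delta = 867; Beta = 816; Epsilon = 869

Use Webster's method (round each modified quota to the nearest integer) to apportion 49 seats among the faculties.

Alpha 10; Eta 8; Theta 1; Gamma 4; Delta 9; Beta 8; Epsilon 9

Standard divisor 4814/49 ≈ 98.245; standard quotas: Alpha 9.578, Eta 8.357, Theta 1.211, Gamma 3.878, Delta 8.825, Beta 8.306, Epsilon 8.845.
Rounding to the nearest integer gives Alpha 10, Eta 8, Theta 1, Gamma 4, Delta 9, Beta 8, Epsilon 9 — total 49, matching the house size, so no adjustment is needed.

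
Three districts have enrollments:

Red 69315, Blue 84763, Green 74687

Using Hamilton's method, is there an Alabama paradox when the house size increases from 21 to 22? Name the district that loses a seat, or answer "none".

none

At 21 seats: Red 6, Blue 8, Green 7.
At 22 seats: Red 7, Blue 8, Green 7.
No district's allocation decreased.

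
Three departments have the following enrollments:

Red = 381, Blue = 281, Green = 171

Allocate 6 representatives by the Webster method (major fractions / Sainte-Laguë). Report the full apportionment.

Standard divisor 833/6 ≈ 138.833; standard quotas: Red 2.744, Blue 2.024, Green 1.232.
Rounding to the nearest integer gives Red 3, Blue 2, Green 1 — total 6, matching the house size, so no adjustment is needed.

Red=3; Blue=2; Green=1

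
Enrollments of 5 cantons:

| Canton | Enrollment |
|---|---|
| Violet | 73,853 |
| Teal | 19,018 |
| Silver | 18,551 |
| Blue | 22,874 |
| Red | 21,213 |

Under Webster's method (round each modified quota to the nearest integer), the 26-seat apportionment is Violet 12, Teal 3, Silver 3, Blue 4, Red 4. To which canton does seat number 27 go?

Violet

Priority for the next seat is population ÷ (current seats + 0.5).
Priorities: Violet 5908.240, Teal 5433.714, Silver 5300.286, Blue 5083.111, Red 4714.000.
Highest priority: Violet.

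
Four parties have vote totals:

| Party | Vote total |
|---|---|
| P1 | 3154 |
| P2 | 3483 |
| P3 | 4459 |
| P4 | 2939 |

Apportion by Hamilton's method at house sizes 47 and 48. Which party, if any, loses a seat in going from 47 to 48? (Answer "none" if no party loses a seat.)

At 47 seats: P1 10, P2 12, P3 15, P4 10.
At 48 seats: P1 11, P2 12, P3 15, P4 10.
No party's allocation decreased.

none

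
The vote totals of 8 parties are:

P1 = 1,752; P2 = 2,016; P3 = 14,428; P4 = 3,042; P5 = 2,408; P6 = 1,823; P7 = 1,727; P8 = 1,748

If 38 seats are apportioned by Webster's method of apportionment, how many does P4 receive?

4

Standard divisor 28944/38 ≈ 761.684; standard quotas: P1 2.300, P2 2.647, P3 18.942, P4 3.994, P5 3.161, P6 2.393, P7 2.267, P8 2.295.
Rounding to the nearest integer gives 2, 3, 19, 4, 3, 2, 2, 2 = 37 seats, so the divisor must be adjusted.
With modified divisor 736.69: modified quotas P1 2.378, P2 2.737, P3 19.585, P4 4.129, P5 3.269, P6 2.475, P7 2.344, P8 2.373.
Rounding to the nearest integer: P1 2, P2 3, P3 20, P4 4, P5 3, P6 2, P7 2, P8 2 (total 38).
P4 receives 4.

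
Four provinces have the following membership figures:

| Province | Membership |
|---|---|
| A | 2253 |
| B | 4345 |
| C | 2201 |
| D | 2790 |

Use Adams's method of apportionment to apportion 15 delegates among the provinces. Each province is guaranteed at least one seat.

Standard divisor 11589/15 ≈ 772.6; standard quotas: A 2.916, B 5.624, C 2.849, D 3.611.
Rounding up gives 3, 6, 3, 4 = 16 seats, so the divisor must be adjusted.
With modified divisor 900: modified quotas A 2.503, B 4.828, C 2.446, D 3.100.
Rounding up: A 3, B 5, C 3, D 4 (total 15).

A 3; B 5; C 3; D 4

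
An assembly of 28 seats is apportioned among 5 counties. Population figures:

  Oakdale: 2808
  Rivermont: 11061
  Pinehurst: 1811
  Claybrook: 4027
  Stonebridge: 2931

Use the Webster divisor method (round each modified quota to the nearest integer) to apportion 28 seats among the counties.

Oakdale 3; Rivermont 14; Pinehurst 2; Claybrook 5; Stonebridge 4

Standard divisor 22638/28 ≈ 808.5; standard quotas: Oakdale 3.473, Rivermont 13.681, Pinehurst 2.240, Claybrook 4.981, Stonebridge 3.625.
Rounding to the nearest integer gives Oakdale 3, Rivermont 14, Pinehurst 2, Claybrook 5, Stonebridge 4 — total 28, matching the house size, so no adjustment is needed.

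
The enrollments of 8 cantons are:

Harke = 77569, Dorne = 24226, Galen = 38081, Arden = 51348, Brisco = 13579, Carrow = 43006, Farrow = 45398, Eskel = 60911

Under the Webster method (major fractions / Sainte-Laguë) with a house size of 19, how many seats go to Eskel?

Standard divisor 354118/19 ≈ 18637.789; standard quotas: Harke 4.162, Dorne 1.300, Galen 2.043, Arden 2.755, Brisco 0.729, Carrow 2.307, Farrow 2.436, Eskel 3.268.
Rounding to the nearest integer gives 4, 1, 2, 3, 1, 2, 2, 3 = 18 seats, so the divisor must be adjusted.
With modified divisor 17800: modified quotas Harke 4.358, Dorne 1.361, Galen 2.139, Arden 2.885, Brisco 0.763, Carrow 2.416, Farrow 2.550, Eskel 3.422.
Rounding to the nearest integer: Harke 4, Dorne 1, Galen 2, Arden 3, Brisco 1, Carrow 2, Farrow 3, Eskel 3 (total 19).
Eskel receives 3.

3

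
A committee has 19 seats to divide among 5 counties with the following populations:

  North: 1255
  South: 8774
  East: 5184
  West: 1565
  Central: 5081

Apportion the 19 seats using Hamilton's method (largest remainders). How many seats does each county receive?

North 1, South 8, East 5, West 1, Central 4

Total 21859; standard divisor 21859/19 ≈ 1150.474.
Standard quotas: North 1.0909, South 7.6264, East 4.5060, West 1.3603, Central 4.4164.
Lower quotas: North 1, South 7, East 4, West 1, Central 4 (sum 17, leaving 2 seats).
Remainders in descending order: South 0.6264, East 0.5060, Central 0.4164, West 0.3603, North 0.0909.
The surplus seats go to South, East.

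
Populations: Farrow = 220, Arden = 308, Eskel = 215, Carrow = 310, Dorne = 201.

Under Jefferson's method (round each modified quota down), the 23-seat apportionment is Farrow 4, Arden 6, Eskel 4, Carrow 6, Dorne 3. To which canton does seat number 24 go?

Priority for the next seat is population ÷ (current seats + 1).
Priorities: Farrow 44.000, Arden 44.000, Eskel 43.000, Carrow 44.286, Dorne 50.250.
Highest priority: Dorne.

Dorne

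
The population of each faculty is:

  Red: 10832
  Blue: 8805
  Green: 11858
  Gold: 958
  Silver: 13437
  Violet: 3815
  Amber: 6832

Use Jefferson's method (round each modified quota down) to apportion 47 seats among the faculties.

Red: 9, Blue: 7, Green: 10, Gold: 0, Silver: 12, Violet: 3, Amber: 6

Standard divisor 56537/47 ≈ 1202.915; standard quotas: Red 9.005, Blue 7.320, Green 9.858, Gold 0.796, Silver 11.170, Violet 3.171, Amber 5.680.
Rounding down gives 9, 7, 9, 0, 11, 3, 5 = 44 seats, so the divisor must be adjusted.
With modified divisor 1110: modified quotas Red 9.759, Blue 7.932, Green 10.683, Gold 0.863, Silver 12.105, Violet 3.437, Amber 6.155.
Rounding down: Red 9, Blue 7, Green 10, Gold 0, Silver 12, Violet 3, Amber 6 (total 47).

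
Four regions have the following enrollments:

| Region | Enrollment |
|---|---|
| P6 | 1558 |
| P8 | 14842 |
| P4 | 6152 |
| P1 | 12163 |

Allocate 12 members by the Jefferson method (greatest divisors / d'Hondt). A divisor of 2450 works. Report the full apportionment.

With modified divisor 2450: modified quotas P6 0.636, P8 6.058, P4 2.511, P1 4.964.
Rounding down: P6 0, P8 6, P4 2, P1 4 (total 12).

P6 0, P8 6, P4 2, P1 4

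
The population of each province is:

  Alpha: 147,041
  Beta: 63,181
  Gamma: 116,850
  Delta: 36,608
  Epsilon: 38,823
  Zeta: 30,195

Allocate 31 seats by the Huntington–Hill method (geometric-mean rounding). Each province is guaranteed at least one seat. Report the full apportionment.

With divisor 14074: modified quotas Alpha 10.448, Beta 4.489, Gamma 8.303, Delta 2.601, Epsilon 2.758, Zeta 2.145.
Geometric-mean thresholds: Alpha √(10·11)=10.488, Beta √(4·5)=4.472, Gamma √(8·9)=8.485, Delta √(2·3)=2.449, Epsilon √(2·3)=2.449, Zeta √(2·3)=2.449.
Each quota rounded against its threshold gives Alpha 10, Beta 5, Gamma 8, Delta 3, Epsilon 3, Zeta 2 (total 31).

Alpha=10, Beta=5, Gamma=8, Delta=3, Epsilon=3, Zeta=2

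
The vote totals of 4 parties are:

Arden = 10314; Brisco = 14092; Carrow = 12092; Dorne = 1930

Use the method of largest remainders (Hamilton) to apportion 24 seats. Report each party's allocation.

Total 38428; standard divisor 38428/24 ≈ 1601.167.
Standard quotas: Arden 6.4416, Brisco 8.8011, Carrow 7.5520, Dorne 1.2054.
Lower quotas: Arden 6, Brisco 8, Carrow 7, Dorne 1 (sum 22, leaving 2 seats).
Remainders in descending order: Brisco 0.8011, Carrow 0.5520, Arden 0.4416, Dorne 0.2054.
Largest remainders: Brisco, Carrow receive the extra seats.

Arden 6, Brisco 9, Carrow 8, Dorne 1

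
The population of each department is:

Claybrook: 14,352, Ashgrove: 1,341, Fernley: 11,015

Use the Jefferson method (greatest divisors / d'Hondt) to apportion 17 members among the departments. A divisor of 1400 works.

Claybrook 10, Ashgrove 0, Fernley 7

With modified divisor 1400: modified quotas Claybrook 10.251, Ashgrove 0.958, Fernley 7.868.
Rounding down: Claybrook 10, Ashgrove 0, Fernley 7 (total 17).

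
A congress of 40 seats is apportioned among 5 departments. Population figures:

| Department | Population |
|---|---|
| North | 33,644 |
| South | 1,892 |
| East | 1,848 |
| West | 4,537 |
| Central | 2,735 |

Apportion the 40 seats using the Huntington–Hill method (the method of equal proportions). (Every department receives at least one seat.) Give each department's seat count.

North 30, South 2, East 2, West 4, Central 2

With divisor 1129: modified quotas North 29.800, South 1.676, East 1.637, West 4.019, Central 2.422.
Geometric-mean thresholds: North √(29·30)=29.496, South √(1·2)=1.414, East √(1·2)=1.414, West √(4·5)=4.472, Central √(2·3)=2.449.
Each quota rounded against its threshold gives North 30, South 2, East 2, West 4, Central 2 (total 40).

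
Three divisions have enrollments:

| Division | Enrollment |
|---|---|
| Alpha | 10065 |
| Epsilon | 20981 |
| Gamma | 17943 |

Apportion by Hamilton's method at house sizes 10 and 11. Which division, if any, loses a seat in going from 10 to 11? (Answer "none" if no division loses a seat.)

At 10 seats: Alpha 2, Epsilon 4, Gamma 4.
At 11 seats: Alpha 2, Epsilon 5, Gamma 4.
No division's allocation decreased.

none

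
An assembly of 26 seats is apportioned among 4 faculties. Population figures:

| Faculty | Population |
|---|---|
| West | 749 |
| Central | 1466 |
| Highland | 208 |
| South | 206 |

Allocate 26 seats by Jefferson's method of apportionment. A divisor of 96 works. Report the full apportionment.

West=7, Central=15, Highland=2, South=2

With modified divisor 96: modified quotas West 7.802, Central 15.271, Highland 2.167, South 2.146.
Rounding down: West 7, Central 15, Highland 2, South 2 (total 26).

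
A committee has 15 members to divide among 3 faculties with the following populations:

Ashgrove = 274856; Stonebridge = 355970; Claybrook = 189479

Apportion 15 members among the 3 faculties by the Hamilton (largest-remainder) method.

Standard divisor: 820305 ÷ 15 = 54687.
Standard quotas: Ashgrove 5.0260, Stonebridge 6.5092, Claybrook 3.4648.
Lower quotas: Ashgrove 5, Stonebridge 6, Claybrook 3 (sum 14, leaving 1 seat).
Remainders in descending order: Stonebridge 0.5092, Claybrook 0.4648, Ashgrove 0.0260.
The surplus seat goes to Stonebridge.

Ashgrove 5, Stonebridge 7, Claybrook 3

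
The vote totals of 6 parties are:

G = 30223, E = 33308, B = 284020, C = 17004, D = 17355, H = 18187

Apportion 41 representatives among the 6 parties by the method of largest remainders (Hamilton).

G=3, E=3, B=29, C=2, D=2, H=2

Total 400097; standard divisor 400097/41 ≈ 9758.463.
Standard quotas: G 3.0971, E 3.4132, B 29.1050, C 1.7425, D 1.7785, H 1.8637.
Lower quotas: G 3, E 3, B 29, C 1, D 1, H 1 (sum 38, leaving 3 seats).
Remainders in descending order: H 0.8637, D 0.7785, C 0.7425, E 0.4132, B 0.1050, G 0.0971.
The surplus seats go to H, D, C.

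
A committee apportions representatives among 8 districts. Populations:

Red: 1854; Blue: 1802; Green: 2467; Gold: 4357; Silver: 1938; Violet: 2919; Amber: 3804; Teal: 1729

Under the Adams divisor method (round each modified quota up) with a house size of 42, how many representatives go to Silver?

4

Standard divisor 20870/42 ≈ 496.905; standard quotas: Red 3.731, Blue 3.626, Green 4.965, Gold 8.768, Silver 3.900, Violet 5.874, Amber 7.655, Teal 3.480.
Rounding up gives 4, 4, 5, 9, 4, 6, 8, 4 = 44 seats, so the divisor must be adjusted.
With modified divisor 560: modified quotas Red 3.311, Blue 3.218, Green 4.405, Gold 7.780, Silver 3.461, Violet 5.213, Amber 6.793, Teal 3.087.
Rounding up: Red 4, Blue 4, Green 5, Gold 8, Silver 4, Violet 6, Amber 7, Teal 4 (total 42).
Silver receives 4.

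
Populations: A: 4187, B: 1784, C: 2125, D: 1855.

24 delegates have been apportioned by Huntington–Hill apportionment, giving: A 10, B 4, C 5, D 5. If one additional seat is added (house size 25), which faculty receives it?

Priority for the next seat is population ÷ (√(s·(s+1))).
Priorities: A 399.215, B 398.915, C 387.970, D 338.675.
Highest priority: A.

A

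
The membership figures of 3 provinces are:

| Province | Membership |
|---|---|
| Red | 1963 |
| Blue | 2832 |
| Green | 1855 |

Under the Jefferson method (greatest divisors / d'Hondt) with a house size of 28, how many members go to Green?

8

Standard divisor 6650/28 ≈ 237.5; standard quotas: Red 8.265, Blue 11.924, Green 7.811.
Rounding down gives 8, 11, 7 = 26 seats, so the divisor must be adjusted.
With modified divisor 220: modified quotas Red 8.923, Blue 12.873, Green 8.432.
Rounding down: Red 8, Blue 12, Green 8 (total 28).
Green receives 8.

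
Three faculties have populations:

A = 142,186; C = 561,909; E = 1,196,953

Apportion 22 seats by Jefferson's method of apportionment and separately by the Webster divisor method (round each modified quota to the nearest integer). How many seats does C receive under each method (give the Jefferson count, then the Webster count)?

7 and 6

Jefferson: A 1, C 7, E 14.
Webster: A 2, C 6, E 14.
C gets 7 under Jefferson and 6 under Webster.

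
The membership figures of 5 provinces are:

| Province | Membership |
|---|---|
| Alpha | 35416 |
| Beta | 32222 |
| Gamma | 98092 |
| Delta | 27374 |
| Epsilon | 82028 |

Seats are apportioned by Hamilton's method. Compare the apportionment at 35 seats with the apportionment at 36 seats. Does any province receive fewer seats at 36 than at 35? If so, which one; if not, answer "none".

Delta

At 35 seats: Alpha 5, Beta 4, Gamma 12, Delta 4, Epsilon 10.
At 36 seats: Alpha 5, Beta 4, Gamma 13, Delta 3, Epsilon 11.
Delta drops from 4 to 3.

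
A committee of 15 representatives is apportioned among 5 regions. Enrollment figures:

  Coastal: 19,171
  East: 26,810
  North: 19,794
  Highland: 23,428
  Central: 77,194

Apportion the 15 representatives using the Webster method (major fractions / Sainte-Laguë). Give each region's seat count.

Standard divisor 166397/15 ≈ 11093.133; standard quotas: Coastal 1.728, East 2.417, North 1.784, Highland 2.112, Central 6.959.
Rounding to the nearest integer gives Coastal 2, East 2, North 2, Highland 2, Central 7 — total 15, matching the house size, so no adjustment is needed.

Coastal 2, East 2, North 2, Highland 2, Central 7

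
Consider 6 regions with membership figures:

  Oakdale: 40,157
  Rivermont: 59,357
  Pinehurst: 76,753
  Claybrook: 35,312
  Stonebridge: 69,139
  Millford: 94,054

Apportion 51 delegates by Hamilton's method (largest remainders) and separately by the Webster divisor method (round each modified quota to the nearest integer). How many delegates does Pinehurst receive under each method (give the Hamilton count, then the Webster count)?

Hamilton: Oakdale 6, Rivermont 8, Pinehurst 10, Claybrook 5, Stonebridge 9, Millford 13.
Webster: Oakdale 5, Rivermont 8, Pinehurst 11, Claybrook 5, Stonebridge 9, Millford 13.
Pinehurst gets 10 under Hamilton and 11 under Webster.

10 and 11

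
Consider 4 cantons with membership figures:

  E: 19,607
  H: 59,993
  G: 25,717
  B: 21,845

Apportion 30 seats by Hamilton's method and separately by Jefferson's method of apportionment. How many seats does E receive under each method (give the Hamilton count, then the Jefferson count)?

Hamilton: E 5, H 14, G 6, B 5.
Jefferson: E 4, H 15, G 6, B 5.
E gets 5 under Hamilton and 4 under Jefferson.

5 and 4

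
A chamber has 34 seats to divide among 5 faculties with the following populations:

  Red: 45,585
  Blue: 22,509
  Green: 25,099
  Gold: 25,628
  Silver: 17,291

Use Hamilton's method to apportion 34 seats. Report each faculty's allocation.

Red=11, Blue=6, Green=6, Gold=7, Silver=4

Total 136112; standard divisor 136112/34 ≈ 4003.294.
Standard quotas: Red 11.3869, Blue 5.6226, Green 6.2696, Gold 6.4017, Silver 4.3192.
Lower quotas: Red 11, Blue 5, Green 6, Gold 6, Silver 4 (sum 32, leaving 2 seats).
Remainders in descending order: Blue 0.6226, Gold 0.4017, Red 0.3869, Silver 0.3192, Green 0.2696.
The surplus seats go to Blue, Gold.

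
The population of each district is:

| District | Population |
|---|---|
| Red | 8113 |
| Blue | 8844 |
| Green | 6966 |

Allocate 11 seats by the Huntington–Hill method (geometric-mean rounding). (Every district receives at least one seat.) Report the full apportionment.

Red 4, Blue 4, Green 3

With divisor 2176: modified quotas Red 3.728, Blue 4.064, Green 3.201.
Geometric-mean thresholds: Red √(3·4)=3.464, Blue √(4·5)=4.472, Green √(3·4)=3.464.
Each quota rounded against its threshold gives Red 4, Blue 4, Green 3 (total 11).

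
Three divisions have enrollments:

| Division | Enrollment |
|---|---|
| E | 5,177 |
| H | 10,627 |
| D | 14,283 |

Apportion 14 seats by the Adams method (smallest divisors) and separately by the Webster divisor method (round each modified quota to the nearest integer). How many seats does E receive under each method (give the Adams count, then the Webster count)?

3 and 2

Adams: E 3, H 5, D 6.
Webster: E 2, H 5, D 7.
E gets 3 under Adams and 2 under Webster.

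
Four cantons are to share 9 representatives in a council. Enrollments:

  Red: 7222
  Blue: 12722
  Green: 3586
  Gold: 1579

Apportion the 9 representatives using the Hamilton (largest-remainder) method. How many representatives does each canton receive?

The standard divisor is 25109/9 ≈ 2789.889.
Standard quotas: Red 2.5886, Blue 4.5600, Green 1.2854, Gold 0.5660.
Lower quotas: Red 2, Blue 4, Green 1, Gold 0 (sum 7, leaving 2 seats).
Remainders in descending order: Red 0.5886, Gold 0.5660, Blue 0.5600, Green 0.2854.
Largest remainders: Red, Gold receive the extra seats.

Red 3, Blue 4, Green 1, Gold 1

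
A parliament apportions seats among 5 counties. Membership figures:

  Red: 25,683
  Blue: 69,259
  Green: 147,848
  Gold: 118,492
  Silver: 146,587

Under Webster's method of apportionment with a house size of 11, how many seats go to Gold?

Standard divisor 507869/11 ≈ 46169.909; standard quotas: Red 0.556, Blue 1.500, Green 3.202, Gold 2.566, Silver 3.175.
Rounding to the nearest integer gives 1, 2, 3, 3, 3 = 12 seats, so the divisor must be adjusted.
With modified divisor 46800: modified quotas Red 0.549, Blue 1.480, Green 3.159, Gold 2.532, Silver 3.132.
Rounding to the nearest integer: Red 1, Blue 1, Green 3, Gold 3, Silver 3 (total 11).
Gold receives 3.

3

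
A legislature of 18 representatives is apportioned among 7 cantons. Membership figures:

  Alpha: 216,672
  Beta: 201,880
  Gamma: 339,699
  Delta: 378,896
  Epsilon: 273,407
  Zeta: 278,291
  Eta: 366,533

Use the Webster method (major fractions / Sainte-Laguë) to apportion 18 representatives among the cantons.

Standard divisor 2055378/18 ≈ 114187.667; standard quotas: Alpha 1.898, Beta 1.768, Gamma 2.975, Delta 3.318, Epsilon 2.394, Zeta 2.437, Eta 3.210.
Rounding to the nearest integer gives 2, 2, 3, 3, 2, 2, 3 = 17 seats, so the divisor must be adjusted.
With modified divisor 110300: modified quotas Alpha 1.964, Beta 1.830, Gamma 3.080, Delta 3.435, Epsilon 2.479, Zeta 2.523, Eta 3.323.
Rounding to the nearest integer: Alpha 2, Beta 2, Gamma 3, Delta 3, Epsilon 2, Zeta 3, Eta 3 (total 18).

Alpha 2, Beta 2, Gamma 3, Delta 3, Epsilon 2, Zeta 3, Eta 3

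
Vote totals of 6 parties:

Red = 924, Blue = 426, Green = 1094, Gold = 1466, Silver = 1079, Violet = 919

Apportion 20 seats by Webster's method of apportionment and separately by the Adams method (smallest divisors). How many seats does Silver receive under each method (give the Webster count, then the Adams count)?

4 and 3

Webster: Red 3, Blue 1, Green 4, Gold 5, Silver 4, Violet 3.
Adams: Red 3, Blue 2, Green 4, Gold 5, Silver 3, Violet 3.
Silver gets 4 under Webster and 3 under Adams.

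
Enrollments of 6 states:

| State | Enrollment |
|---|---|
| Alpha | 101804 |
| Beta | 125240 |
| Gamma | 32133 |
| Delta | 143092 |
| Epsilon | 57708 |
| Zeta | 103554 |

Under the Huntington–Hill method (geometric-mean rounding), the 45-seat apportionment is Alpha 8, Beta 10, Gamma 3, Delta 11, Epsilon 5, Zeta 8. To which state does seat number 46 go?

Priority for the next seat is population ÷ (√(s·(s+1))).
Priorities: Alpha 11997.716, Beta 11941.165, Gamma 9275.998, Delta 12454.560, Epsilon 10535.991, Zeta 12203.956.
Highest priority: Delta.

Delta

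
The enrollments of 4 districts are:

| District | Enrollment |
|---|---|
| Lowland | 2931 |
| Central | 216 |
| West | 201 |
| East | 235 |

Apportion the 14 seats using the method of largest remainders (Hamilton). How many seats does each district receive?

Total 3583; standard divisor 3583/14 ≈ 255.929.
Standard quotas: Lowland 11.452, Central 0.844, West 0.785, East 0.918.
Lower quotas: Lowland 11, Central 0, West 0, East 0 (sum 11, leaving 3 seats).
Remainders in descending order: East 0.918, Central 0.844, West 0.785, Lowland 0.452.
Largest remainders: East, Central, West receive the extra seats.

Lowland=11, Central=1, West=1, East=1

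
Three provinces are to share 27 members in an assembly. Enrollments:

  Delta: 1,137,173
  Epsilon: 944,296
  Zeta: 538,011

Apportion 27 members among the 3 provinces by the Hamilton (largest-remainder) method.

The standard divisor is 2619480/27 ≈ 97017.778.
Standard quotas: Delta 11.7213, Epsilon 9.7332, Zeta 5.5455.
Lower quotas: Delta 11, Epsilon 9, Zeta 5 (sum 25, leaving 2 seats).
Remainders in descending order: Epsilon 0.7332, Delta 0.7213, Zeta 0.5455.
The surplus seats go to Epsilon, Delta.

Delta 12, Epsilon 10, Zeta 5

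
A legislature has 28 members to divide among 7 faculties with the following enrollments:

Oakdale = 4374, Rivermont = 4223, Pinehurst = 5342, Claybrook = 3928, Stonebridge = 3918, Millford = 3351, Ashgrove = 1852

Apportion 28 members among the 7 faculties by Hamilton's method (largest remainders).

Oakdale=5; Rivermont=4; Pinehurst=6; Claybrook=4; Stonebridge=4; Millford=3; Ashgrove=2

Standard divisor: 26988 ÷ 28 ≈ 963.857.
Standard quotas: Oakdale 4.5380, Rivermont 4.3814, Pinehurst 5.5423, Claybrook 4.0753, Stonebridge 4.0649, Millford 3.4767, Ashgrove 1.9214.
Lower quotas: Oakdale 4, Rivermont 4, Pinehurst 5, Claybrook 4, Stonebridge 4, Millford 3, Ashgrove 1 (sum 25, leaving 3 seats).
Remainders in descending order: Ashgrove 0.9214, Pinehurst 0.5423, Oakdale 0.5380, Millford 0.4767, Rivermont 0.3814, Claybrook 0.0753, Stonebridge 0.0649.
Largest remainders: Ashgrove, Pinehurst, Oakdale receive the extra seats.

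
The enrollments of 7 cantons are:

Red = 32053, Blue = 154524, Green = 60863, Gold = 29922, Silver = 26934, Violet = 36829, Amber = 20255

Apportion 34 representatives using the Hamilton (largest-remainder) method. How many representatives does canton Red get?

3

Total 361380; standard divisor 361380/34 ≈ 10628.824.
Standard quotas: Red 3.0157, Blue 14.5382, Green 5.7262, Gold 2.8152, Silver 2.5341, Violet 3.4650, Amber 1.9057.
Lower quotas: Red 3, Blue 14, Green 5, Gold 2, Silver 2, Violet 3, Amber 1 (sum 30, leaving 4 seats).
Remainders in descending order: Amber 0.9057, Gold 0.8152, Green 0.7262, Blue 0.5382, Silver 0.5341, Violet 0.4650, Red 0.0157.
Largest remainders: Amber, Gold, Green, Blue receive the extra seats.
Red receives 3.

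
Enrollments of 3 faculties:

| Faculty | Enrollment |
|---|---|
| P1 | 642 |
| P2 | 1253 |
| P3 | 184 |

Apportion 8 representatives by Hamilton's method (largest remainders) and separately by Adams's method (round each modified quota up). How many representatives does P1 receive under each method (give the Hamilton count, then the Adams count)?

2 and 3

Hamilton: P1 2, P2 5, P3 1.
Adams: P1 3, P2 4, P3 1.
P1 gets 2 under Hamilton and 3 under Adams.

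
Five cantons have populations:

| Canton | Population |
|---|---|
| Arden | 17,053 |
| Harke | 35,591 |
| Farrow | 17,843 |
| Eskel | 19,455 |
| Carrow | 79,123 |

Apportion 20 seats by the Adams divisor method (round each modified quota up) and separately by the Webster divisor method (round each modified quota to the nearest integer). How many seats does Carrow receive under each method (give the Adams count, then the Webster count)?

Adams: Arden 2, Harke 4, Farrow 2, Eskel 3, Carrow 9.
Webster: Arden 2, Harke 4, Farrow 2, Eskel 2, Carrow 10.
Carrow gets 9 under Adams and 10 under Webster.

9 and 10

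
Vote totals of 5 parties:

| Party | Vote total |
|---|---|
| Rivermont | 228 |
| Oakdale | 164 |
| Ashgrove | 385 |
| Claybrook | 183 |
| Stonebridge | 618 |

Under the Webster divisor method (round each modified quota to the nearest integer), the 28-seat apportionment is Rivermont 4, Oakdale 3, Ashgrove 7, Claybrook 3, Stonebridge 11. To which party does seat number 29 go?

Stonebridge

Priority for the next seat is population ÷ (current seats + 0.5).
Priorities: Rivermont 50.667, Oakdale 46.857, Ashgrove 51.333, Claybrook 52.286, Stonebridge 53.739.
Highest priority: Stonebridge.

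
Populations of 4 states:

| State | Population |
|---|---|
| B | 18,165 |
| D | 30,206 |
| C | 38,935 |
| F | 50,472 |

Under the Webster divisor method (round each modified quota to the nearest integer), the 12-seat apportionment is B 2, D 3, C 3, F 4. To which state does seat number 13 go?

F

Priority for the next seat is population ÷ (current seats + 0.5).
Priorities: B 7266.000, D 8630.286, C 11124.286, F 11216.000.
Highest priority: F.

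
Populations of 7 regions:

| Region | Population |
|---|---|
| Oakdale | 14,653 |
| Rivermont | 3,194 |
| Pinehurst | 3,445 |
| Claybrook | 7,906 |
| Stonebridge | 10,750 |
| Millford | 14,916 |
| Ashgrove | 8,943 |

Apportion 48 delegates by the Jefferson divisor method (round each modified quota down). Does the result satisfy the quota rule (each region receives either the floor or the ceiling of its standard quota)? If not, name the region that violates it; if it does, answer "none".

none

Standard quotas: Oakdale 11.023, Rivermont 2.403, Pinehurst 2.592, Claybrook 5.947, Stonebridge 8.087, Millford 11.221, Ashgrove 6.728.
Jefferson allocation: Oakdale 11, Rivermont 2, Pinehurst 2, Claybrook 6, Stonebridge 8, Millford 12, Ashgrove 7.
Every allocation lies between the lower and upper quota.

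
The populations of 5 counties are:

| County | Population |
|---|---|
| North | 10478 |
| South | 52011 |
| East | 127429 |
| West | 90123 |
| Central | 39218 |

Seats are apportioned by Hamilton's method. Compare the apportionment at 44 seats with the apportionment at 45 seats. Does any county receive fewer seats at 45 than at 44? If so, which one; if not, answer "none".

At 44 seats: North 2, South 7, East 18, West 12, Central 5.
At 45 seats: North 1, South 7, East 18, West 13, Central 6.
North drops from 2 to 1.

North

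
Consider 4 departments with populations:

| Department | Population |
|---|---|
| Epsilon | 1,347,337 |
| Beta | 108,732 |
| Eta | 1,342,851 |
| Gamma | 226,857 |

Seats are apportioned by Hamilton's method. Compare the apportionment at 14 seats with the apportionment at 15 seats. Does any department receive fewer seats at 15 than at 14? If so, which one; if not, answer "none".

Beta

At 14 seats: Epsilon 6, Beta 1, Eta 6, Gamma 1.
At 15 seats: Epsilon 7, Beta 0, Eta 7, Gamma 1.
Beta drops from 1 to 0.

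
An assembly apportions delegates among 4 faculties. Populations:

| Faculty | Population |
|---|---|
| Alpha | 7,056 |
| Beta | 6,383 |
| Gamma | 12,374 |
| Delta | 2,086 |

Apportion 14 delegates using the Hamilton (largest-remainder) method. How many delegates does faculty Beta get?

Total 27899; standard divisor 27899/14 ≈ 1992.786.
Standard quotas: Alpha 3.5408, Beta 3.2031, Gamma 6.2094, Delta 1.0468.
Lower quotas: Alpha 3, Beta 3, Gamma 6, Delta 1 (sum 13, leaving 1 seat).
Remainders in descending order: Alpha 0.5408, Gamma 0.2094, Beta 0.2031, Delta 0.0468.
The surplus seat goes to Alpha.
Beta receives 3.

3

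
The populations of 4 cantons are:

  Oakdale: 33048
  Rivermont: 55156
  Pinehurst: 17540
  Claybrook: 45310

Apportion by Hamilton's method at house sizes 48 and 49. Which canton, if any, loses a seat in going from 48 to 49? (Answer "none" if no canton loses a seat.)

Pinehurst

At 48 seats: Oakdale 10, Rivermont 18, Pinehurst 6, Claybrook 14.
At 49 seats: Oakdale 11, Rivermont 18, Pinehurst 5, Claybrook 15.
Pinehurst drops from 6 to 5.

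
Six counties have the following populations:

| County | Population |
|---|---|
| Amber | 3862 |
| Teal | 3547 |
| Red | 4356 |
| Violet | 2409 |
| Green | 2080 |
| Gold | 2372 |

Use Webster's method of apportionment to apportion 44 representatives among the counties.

Amber 9, Teal 8, Red 10, Violet 6, Green 5, Gold 6

Standard divisor 18626/44 ≈ 423.318; standard quotas: Amber 9.123, Teal 8.379, Red 10.290, Violet 5.691, Green 4.914, Gold 5.603.
Rounding to the nearest integer gives Amber 9, Teal 8, Red 10, Violet 6, Green 5, Gold 6 — total 44, matching the house size, so no adjustment is needed.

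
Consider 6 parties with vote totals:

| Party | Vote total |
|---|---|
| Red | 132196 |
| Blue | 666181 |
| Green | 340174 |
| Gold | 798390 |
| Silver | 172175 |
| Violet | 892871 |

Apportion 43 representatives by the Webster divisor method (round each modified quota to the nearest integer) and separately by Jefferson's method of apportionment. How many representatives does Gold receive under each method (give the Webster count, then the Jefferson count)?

11 and 12

Webster: Red 2, Blue 10, Green 5, Gold 11, Silver 2, Violet 13.
Jefferson: Red 1, Blue 10, Green 5, Gold 12, Silver 2, Violet 13.
Gold gets 11 under Webster and 12 under Jefferson.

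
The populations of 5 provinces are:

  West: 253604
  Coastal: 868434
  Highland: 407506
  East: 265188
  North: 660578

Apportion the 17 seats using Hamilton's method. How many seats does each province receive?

West 2, Coastal 6, Highland 3, East 2, North 4

The standard divisor is 2455310/17 = 144430.
Standard quotas: West 1.7559, Coastal 6.0128, Highland 2.8215, East 1.8361, North 4.5737.
Lower quotas: West 1, Coastal 6, Highland 2, East 1, North 4 (sum 14, leaving 3 seats).
Remainders in descending order: East 0.8361, Highland 0.8215, West 0.7559, North 0.5737, Coastal 0.0128.
The surplus seats go to East, Highland, West.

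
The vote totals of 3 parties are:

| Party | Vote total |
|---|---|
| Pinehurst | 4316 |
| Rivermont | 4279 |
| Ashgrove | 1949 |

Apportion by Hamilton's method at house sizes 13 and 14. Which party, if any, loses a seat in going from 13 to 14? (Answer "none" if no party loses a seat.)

Ashgrove

At 13 seats: Pinehurst 5, Rivermont 5, Ashgrove 3.
At 14 seats: Pinehurst 6, Rivermont 6, Ashgrove 2.
Ashgrove drops from 3 to 2.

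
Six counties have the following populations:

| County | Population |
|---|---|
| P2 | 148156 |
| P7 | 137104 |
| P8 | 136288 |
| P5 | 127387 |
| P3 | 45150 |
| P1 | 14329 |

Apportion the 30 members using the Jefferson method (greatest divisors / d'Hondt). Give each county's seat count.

Standard divisor 608414/30 ≈ 20280.467; standard quotas: P2 7.305, P7 6.760, P8 6.720, P5 6.281, P3 2.226, P1 0.707.
Rounding down gives 7, 6, 6, 6, 2, 0 = 27 seats, so the divisor must be adjusted.
With modified divisor 18400: modified quotas P2 8.052, P7 7.451, P8 7.407, P5 6.923, P3 2.454, P1 0.779.
Rounding down: P2 8, P7 7, P8 7, P5 6, P3 2, P1 0 (total 30).

P2 8, P7 7, P8 7, P5 6, P3 2, P1 0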